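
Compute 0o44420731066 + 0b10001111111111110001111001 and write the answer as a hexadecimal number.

0o44420731066 = 0x12443b236 in hexadecimal.
0b10001111111111110001111001 = 0x23ffc79 in hexadecimal.
Add column by column in base 16, right to left:
  6+9 = f
  3+7 = a
  2+c = e
  b+f = a carry 1
  3+f+1 = 3 carry 1
  4+3+1 = 8
  4+2 = 6
  2+0 = 2
  1+0 = 1

0x12683aeaf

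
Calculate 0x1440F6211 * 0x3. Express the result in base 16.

0x3CC2E2633

Multiply each base-16 digit by 3, carrying:
  1×3 = 3 → write 3
  1×3 = 3 → write 3
  2×3 = 6 → write 6
  6×3 = 18 → write 2 carry 1
  F×3+1 = 46 → write E carry 2
  0×3+2 = 2 → write 2
  4×3 = 12 → write C
  4×3 = 12 → write C
  1×3 = 3 → write 3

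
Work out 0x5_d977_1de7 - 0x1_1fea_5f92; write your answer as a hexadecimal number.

Subtract column by column in base 16:
  7-2 → 5
  e-9 → 5
  d-f → e (borrow)
  1-5-1 → b (borrow)
  7-a-1 → c (borrow)
  7-e-1 → 8 (borrow)
  9-f-1 → 9 (borrow)
  d-1-1 → b
  5-1 → 4

0x4b98cbe55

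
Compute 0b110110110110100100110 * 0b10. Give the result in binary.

0b1101101101101001001100

Multiply each base-2 digit by 2, carrying:
  0×2 = 0 → write 0
  1×2 = 2 → write 0 carry 1
  1×2+1 = 3 → write 1 carry 1
  0×2+1 = 1 → write 1
  0×2 = 0 → write 0
  1×2 = 2 → write 0 carry 1
  0×2+1 = 1 → write 1
  0×2 = 0 → write 0
  1×2 = 2 → write 0 carry 1
  0×2+1 = 1 → write 1
  1×2 = 2 → write 0 carry 1
  1×2+1 = 3 → write 1 carry 1
  0×2+1 = 1 → write 1
  1×2 = 2 → write 0 carry 1
  1×2+1 = 3 → write 1 carry 1
  0×2+1 = 1 → write 1
  1×2 = 2 → write 0 carry 1
  1×2+1 = 3 → write 1 carry 1
  0×2+1 = 1 → write 1
  1×2 = 2 → write 0 carry 1
  1×2+1 = 3 → write 1 carry 1
  remaining carry: 1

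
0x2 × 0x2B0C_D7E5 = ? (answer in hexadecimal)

Multiply each base-16 digit by 2, carrying:
  5×2 = 10 → write A
  E×2 = 28 → write C carry 1
  7×2+1 = 15 → write F
  D×2 = 26 → write A carry 1
  C×2+1 = 25 → write 9 carry 1
  0×2+1 = 1 → write 1
  B×2 = 22 → write 6 carry 1
  2×2+1 = 5 → write 5

0x5619AFCA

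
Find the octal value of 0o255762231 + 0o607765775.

0o1065750226

Add column by column in base 8, right to left:
  1+5 = 6
  3+7 = 2 carry 1
  2+7+1 = 2 carry 1
  2+5+1 = 0 carry 1
  6+6+1 = 5 carry 1
  7+7+1 = 7 carry 1
  5+7+1 = 5 carry 1
  5+0+1 = 6
  2+6 = 0 carry 1
  final carry 1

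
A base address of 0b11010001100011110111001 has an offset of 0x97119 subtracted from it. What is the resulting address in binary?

0x97119 = 0b10010111000100011001 in binary.
Subtract column by column in base 2:
  1-1 → 0
  0-0 → 0
  0-0 → 0
  1-1 → 0
  1-1 → 0
  1-0 → 1
  0-0 → 0
  1-0 → 1
  1-1 → 0
  1-0 → 1
  1-0 → 1
  0-0 → 0
  0-1 → 1 (borrow)
  0-1-1 → 0 (borrow)
  1-1-1 → 1 (borrow)
  1-0-1 → 0
  0-1 → 1 (borrow)
  0-0-1 → 1 (borrow)
  0-0-1 → 1 (borrow)
  1-1-1 → 1 (borrow)
  0-0-1 → 1 (borrow)
  1-0-1 → 0
  1-0 → 1

0b10111110101011010100000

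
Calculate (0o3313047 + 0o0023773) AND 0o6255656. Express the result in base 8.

0o2215042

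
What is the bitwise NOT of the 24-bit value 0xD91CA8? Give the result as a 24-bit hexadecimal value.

Each hex digit d becomes F−d:
  D→2, 9→6, 1→E, C→3, A→5, 8→7

0x26E357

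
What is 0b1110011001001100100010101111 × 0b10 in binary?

Multiply each base-2 digit by 2, carrying:
  1×2 = 2 → write 0 carry 1
  1×2+1 = 3 → write 1 carry 1
  1×2+1 = 3 → write 1 carry 1
  1×2+1 = 3 → write 1 carry 1
  0×2+1 = 1 → write 1
  1×2 = 2 → write 0 carry 1
  0×2+1 = 1 → write 1
  1×2 = 2 → write 0 carry 1
  0×2+1 = 1 → write 1
  0×2 = 0 → write 0
  0×2 = 0 → write 0
  1×2 = 2 → write 0 carry 1
  0×2+1 = 1 → write 1
  0×2 = 0 → write 0
  1×2 = 2 → write 0 carry 1
  1×2+1 = 3 → write 1 carry 1
  0×2+1 = 1 → write 1
  0×2 = 0 → write 0
  1×2 = 2 → write 0 carry 1
  0×2+1 = 1 → write 1
  0×2 = 0 → write 0
  1×2 = 2 → write 0 carry 1
  1×2+1 = 3 → write 1 carry 1
  0×2+1 = 1 → write 1
  0×2 = 0 → write 0
  1×2 = 2 → write 0 carry 1
  1×2+1 = 3 → write 1 carry 1
  1×2+1 = 3 → write 1 carry 1
  remaining carry: 1

0b11100110010011001000101011110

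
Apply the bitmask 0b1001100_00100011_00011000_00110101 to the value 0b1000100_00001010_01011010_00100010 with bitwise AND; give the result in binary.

AND bit by bit (1 only where both bits are 1):
  1000100000010100101101000100010
& 1001100001000110001100000110101
= 1000100000000100001100000100000

0b1000100000000100001100000100000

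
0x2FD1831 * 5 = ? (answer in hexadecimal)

Multiply each base-16 digit by 5, carrying:
  1×5 = 5 → write 5
  3×5 = 15 → write F
  8×5 = 40 → write 8 carry 2
  1×5+2 = 7 → write 7
  D×5 = 65 → write 1 carry 4
  F×5+4 = 79 → write F carry 4
  2×5+4 = 14 → write E

0xEF178F5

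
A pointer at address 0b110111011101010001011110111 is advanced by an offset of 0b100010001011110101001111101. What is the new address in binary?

0b1011001101001000110101110100

Add column by column in base 2, right to left:
  1+1 = 0 carry 1
  1+0+1 = 0 carry 1
  1+1+1 = 1 carry 1
  0+1+1 = 0 carry 1
  1+1+1 = 1 carry 1
  1+1+1 = 1 carry 1
  1+1+1 = 1 carry 1
  1+0+1 = 0 carry 1
  0+0+1 = 1
  1+1 = 0 carry 1
  0+0+1 = 1
  0+1 = 1
  0+0 = 0
  1+1 = 0 carry 1
  0+1+1 = 0 carry 1
  1+1+1 = 1 carry 1
  0+1+1 = 0 carry 1
  1+0+1 = 0 carry 1
  1+1+1 = 1 carry 1
  1+0+1 = 0 carry 1
  0+0+1 = 1
  1+0 = 1
  1+1 = 0 carry 1
  1+0+1 = 0 carry 1
  0+0+1 = 1
  1+0 = 1
  1+1 = 0 carry 1
  final carry 1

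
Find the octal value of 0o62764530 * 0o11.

Multiply each base-8 digit by 9, carrying:
  0×9 = 0 → write 0
  3×9 = 27 → write 3 carry 3
  5×9+3 = 48 → write 0 carry 6
  4×9+6 = 42 → write 2 carry 5
  6×9+5 = 59 → write 3 carry 7
  7×9+7 = 70 → write 6 carry 8
  2×9+8 = 26 → write 2 carry 3
  6×9+3 = 57 → write 1 carry 7
  remaining carry: 7

0o712632030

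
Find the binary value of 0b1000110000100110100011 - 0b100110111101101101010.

Subtract column by column in base 2:
  1-0 → 1
  1-1 → 0
  0-0 → 0
  0-1 → 1 (borrow)
  0-0-1 → 1 (borrow)
  1-1-1 → 1 (borrow)
  0-1-1 → 0 (borrow)
  1-0-1 → 0
  1-1 → 0
  0-1 → 1 (borrow)
  0-0-1 → 1 (borrow)
  1-1-1 → 1 (borrow)
  0-1-1 → 0 (borrow)
  0-1-1 → 0 (borrow)
  0-1-1 → 0 (borrow)
  0-0-1 → 1 (borrow)
  1-1-1 → 1 (borrow)
  1-1-1 → 1 (borrow)
  0-0-1 → 1 (borrow)
  0-0-1 → 1 (borrow)
  0-1-1 → 0 (borrow)
  1-0-1 → 0

0b11111000111000111001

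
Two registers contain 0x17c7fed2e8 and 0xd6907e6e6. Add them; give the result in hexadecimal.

0x253106b9ce

Add column by column in base 16, right to left:
  8+6 = e
  e+e = c carry 1
  2+6+1 = 9
  d+e = b carry 1
  e+7+1 = 6 carry 1
  f+0+1 = 0 carry 1
  7+9+1 = 1 carry 1
  c+6+1 = 3 carry 1
  7+d+1 = 5 carry 1
  1+0+1 = 2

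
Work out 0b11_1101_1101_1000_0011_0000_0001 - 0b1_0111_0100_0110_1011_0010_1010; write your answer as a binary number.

0b10011010010001011111010111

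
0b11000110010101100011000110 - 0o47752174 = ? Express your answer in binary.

0b10011110011000010001001010

0o47752174 = 0b100111111101010001111100 in binary.
Subtract column by column in base 2:
  0-0 → 0
  1-0 → 1
  1-1 → 0
  0-1 → 1 (borrow)
  0-1-1 → 0 (borrow)
  0-1-1 → 0 (borrow)
  1-1-1 → 1 (borrow)
  1-0-1 → 0
  0-0 → 0
  0-0 → 0
  0-1 → 1 (borrow)
  1-0-1 → 0
  1-1 → 0
  0-0 → 0
  1-1 → 0
  0-1 → 1 (borrow)
  1-1-1 → 1 (borrow)
  0-1-1 → 0 (borrow)
  0-1-1 → 0 (borrow)
  1-1-1 → 1 (borrow)
  1-1-1 → 1 (borrow)
  0-0-1 → 1 (borrow)
  0-0-1 → 1 (borrow)
  0-1-1 → 0 (borrow)
  1-0-1 → 0
  1-0 → 1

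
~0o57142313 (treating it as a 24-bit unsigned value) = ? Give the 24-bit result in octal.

0o20635464

Each oct digit d becomes 7−d:
  5→2, 7→0, 1→6, 4→3, 2→5, 3→4, 1→6, 3→4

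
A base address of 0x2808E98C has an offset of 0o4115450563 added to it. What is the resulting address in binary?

0x2808E98C = 0b101000000010001110100110001100 in binary.
0o4115450563 = 0b100001001101100101000101110011 in binary.
Add column by column in base 2, right to left:
  0+1 = 1
  0+1 = 1
  1+0 = 1
  1+0 = 1
  0+1 = 1
  0+1 = 1
  0+1 = 1
  1+0 = 1
  1+1 = 0 carry 1
  0+0+1 = 1
  0+0 = 0
  1+0 = 1
  0+1 = 1
  1+0 = 1
  1+1 = 0 carry 1
  1+0+1 = 0 carry 1
  0+0+1 = 1
  0+1 = 1
  0+1 = 1
  1+0 = 1
  0+1 = 1
  0+1 = 1
  0+0 = 0
  0+0 = 0
  0+1 = 1
  0+0 = 0
  0+0 = 0
  1+0 = 1
  0+0 = 0
  1+1 = 0 carry 1
  final carry 1

0b1001001001111110011101011111111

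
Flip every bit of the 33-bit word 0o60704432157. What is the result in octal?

0o17073345620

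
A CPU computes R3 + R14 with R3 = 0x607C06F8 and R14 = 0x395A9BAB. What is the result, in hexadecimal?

0x99D6A2A3

Add column by column in base 16, right to left:
  8+B = 3 carry 1
  F+A+1 = A carry 1
  6+B+1 = 2 carry 1
  0+9+1 = A
  C+A = 6 carry 1
  7+5+1 = D
  0+9 = 9
  6+3 = 9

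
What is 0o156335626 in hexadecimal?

0x1B9BB96

Each octal digit is 3 bits: 1=001 5=101 6=110 3=011 3=011 5=101 6=110 2=010 6=110.
Group the bits into nibbles: 0001 1011 1001 1011 1011 1001 0110 → 1B9BB96.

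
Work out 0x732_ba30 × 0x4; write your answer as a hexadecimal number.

0x1ccae8c0

Multiply each base-16 digit by 4, carrying:
  0×4 = 0 → write 0
  3×4 = 12 → write c
  a×4 = 40 → write 8 carry 2
  b×4+2 = 46 → write e carry 2
  2×4+2 = 10 → write a
  3×4 = 12 → write c
  7×4 = 28 → write c carry 1
  remaining carry: 1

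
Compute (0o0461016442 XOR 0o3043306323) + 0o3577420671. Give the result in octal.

First 0o0461016442 XOR 0o3043306323 = 0o3422310761.
Add column by column in base 8, right to left:
  1+1 = 2
  6+7 = 5 carry 1
  7+6+1 = 6 carry 1
  0+0+1 = 1
  1+2 = 3
  3+4 = 7
  2+7 = 1 carry 1
  2+7+1 = 2 carry 1
  4+5+1 = 2 carry 1
  3+3+1 = 7

0o7221731652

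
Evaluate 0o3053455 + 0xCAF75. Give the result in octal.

0xCAF75 = 0o3127565 in octal.
Add column by column in base 8, right to left:
  5+5 = 2 carry 1
  5+6+1 = 4 carry 1
  4+5+1 = 2 carry 1
  3+7+1 = 3 carry 1
  5+2+1 = 0 carry 1
  0+1+1 = 2
  3+3 = 6

0o6203242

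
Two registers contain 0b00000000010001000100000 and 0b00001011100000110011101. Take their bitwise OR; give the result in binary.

OR bit by bit (1 where either bit is 1):
  00000000010001000100000
| 00001011100000110011101
= 00001011110001110111101

0b00001011110001110111101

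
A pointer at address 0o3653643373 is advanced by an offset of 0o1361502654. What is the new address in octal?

0o5235346247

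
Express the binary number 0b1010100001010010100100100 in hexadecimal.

Group the bits into nibbles: 0001 0101 0000 1010 0101 0010 0100 → 150a524.

0x150a524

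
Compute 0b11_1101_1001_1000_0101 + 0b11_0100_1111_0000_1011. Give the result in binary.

Add column by column in base 2, right to left:
  1+1 = 0 carry 1
  0+1+1 = 0 carry 1
  1+0+1 = 0 carry 1
  0+1+1 = 0 carry 1
  0+0+1 = 1
  0+0 = 0
  0+0 = 0
  1+0 = 1
  1+1 = 0 carry 1
  0+1+1 = 0 carry 1
  0+1+1 = 0 carry 1
  1+1+1 = 1 carry 1
  1+0+1 = 0 carry 1
  0+0+1 = 1
  1+1 = 0 carry 1
  1+0+1 = 0 carry 1
  1+1+1 = 1 carry 1
  1+1+1 = 1 carry 1
  final carry 1

0b1110010100010010000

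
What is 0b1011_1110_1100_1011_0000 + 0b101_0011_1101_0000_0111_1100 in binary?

0b10111111011110100101100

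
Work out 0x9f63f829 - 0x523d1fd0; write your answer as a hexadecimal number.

0x4d26d859

Subtract column by column in base 16:
  9-0 → 9
  2-d → 5 (borrow)
  8-f-1 → 8 (borrow)
  f-1-1 → d
  3-d → 6 (borrow)
  6-3-1 → 2
  f-2 → d
  9-5 → 4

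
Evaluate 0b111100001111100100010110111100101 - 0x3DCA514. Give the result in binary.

0b111011110000101011000100011010001

0x3DCA514 = 0b11110111001010010100010100 in binary.
Subtract column by column in base 2:
  1-0 → 1
  0-0 → 0
  1-1 → 0
  0-0 → 0
  0-1 → 1 (borrow)
  1-0-1 → 0
  1-0 → 1
  1-0 → 1
  1-1 → 0
  0-0 → 0
  1-1 → 0
  1-0 → 1
  0-0 → 0
  1-1 → 0
  0-0 → 0
  0-1 → 1 (borrow)
  0-0-1 → 1 (borrow)
  1-0-1 → 0
  0-1 → 1 (borrow)
  0-1-1 → 0 (borrow)
  1-1-1 → 1 (borrow)
  1-0-1 → 0
  1-1 → 0
  1-1 → 0
  1-1 → 0
  0-1 → 1 (borrow)
  0-0-1 → 1 (borrow)
  0-0-1 → 1 (borrow)
  0-0-1 → 1 (borrow)
  1-0-1 → 0
  1-0 → 1
  1-0 → 1
  1-0 → 1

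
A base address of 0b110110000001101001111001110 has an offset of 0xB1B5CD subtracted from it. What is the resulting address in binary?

0xB1B5CD = 0b101100011011010111001101 in binary.
Subtract column by column in base 2:
  0-1 → 1 (borrow)
  1-0-1 → 0
  1-1 → 0
  1-1 → 0
  0-0 → 0
  0-0 → 0
  1-1 → 0
  1-1 → 0
  1-1 → 0
  1-0 → 1
  0-1 → 1 (borrow)
  0-0-1 → 1 (borrow)
  1-1-1 → 1 (borrow)
  0-1-1 → 0 (borrow)
  1-0-1 → 0
  1-1 → 0
  0-1 → 1 (borrow)
  0-0-1 → 1 (borrow)
  0-0-1 → 1 (borrow)
  0-0-1 → 1 (borrow)
  0-1-1 → 0 (borrow)
  0-1-1 → 0 (borrow)
  1-0-1 → 0
  1-1 → 0
  0-0 → 0
  1-0 → 1
  1-0 → 1

0b110000011110001111000000001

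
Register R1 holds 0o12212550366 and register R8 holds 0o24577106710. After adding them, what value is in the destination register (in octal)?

Add column by column in base 8, right to left:
  6+0 = 6
  6+1 = 7
  3+7 = 2 carry 1
  0+6+1 = 7
  5+0 = 5
  5+1 = 6
  2+7 = 1 carry 1
  1+7+1 = 1 carry 1
  2+5+1 = 0 carry 1
  2+4+1 = 7
  1+2 = 3

0o37011657276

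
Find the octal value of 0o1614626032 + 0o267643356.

0o2104471410

Add column by column in base 8, right to left:
  2+6 = 0 carry 1
  3+5+1 = 1 carry 1
  0+3+1 = 4
  6+3 = 1 carry 1
  2+4+1 = 7
  6+6 = 4 carry 1
  4+7+1 = 4 carry 1
  1+6+1 = 0 carry 1
  6+2+1 = 1 carry 1
  1+0+1 = 2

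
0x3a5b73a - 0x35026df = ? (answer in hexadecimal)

Subtract column by column in base 16:
  a-f → b (borrow)
  3-d-1 → 5 (borrow)
  7-6-1 → 0
  b-2 → 9
  5-0 → 5
  a-5 → 5
  3-3 → 0

0x55905b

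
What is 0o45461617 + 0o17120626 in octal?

0o64602445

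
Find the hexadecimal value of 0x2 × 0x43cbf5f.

Multiply each base-16 digit by 2, carrying:
  f×2 = 30 → write e carry 1
  5×2+1 = 11 → write b
  f×2 = 30 → write e carry 1
  b×2+1 = 23 → write 7 carry 1
  c×2+1 = 25 → write 9 carry 1
  3×2+1 = 7 → write 7
  4×2 = 8 → write 8

0x8797ebe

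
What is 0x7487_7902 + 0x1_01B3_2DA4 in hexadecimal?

Add column by column in base 16, right to left:
  2+4 = 6
  0+A = A
  9+D = 6 carry 1
  7+2+1 = A
  7+3 = A
  8+B = 3 carry 1
  4+1+1 = 6
  7+0 = 7
  0+1 = 1

0x1763AA6A6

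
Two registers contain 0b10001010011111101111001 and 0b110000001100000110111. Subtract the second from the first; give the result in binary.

Subtract column by column in base 2:
  1-1 → 0
  0-1 → 1 (borrow)
  0-1-1 → 0 (borrow)
  1-0-1 → 0
  1-1 → 0
  1-1 → 0
  1-0 → 1
  0-0 → 0
  1-0 → 1
  1-0 → 1
  1-0 → 1
  1-1 → 0
  1-1 → 0
  1-0 → 1
  0-0 → 0
  0-0 → 0
  1-0 → 1
  0-0 → 0
  1-0 → 1
  0-1 → 1 (borrow)
  0-1-1 → 0 (borrow)
  0-0-1 → 1 (borrow)
  1-0-1 → 0

0b1011010010011101000010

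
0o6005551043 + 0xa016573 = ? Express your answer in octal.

0o7206033626

0xa016573 = 0o1200262563 in octal.
Add column by column in base 8, right to left:
  3+3 = 6
  4+6 = 2 carry 1
  0+5+1 = 6
  1+2 = 3
  5+6 = 3 carry 1
  5+2+1 = 0 carry 1
  5+0+1 = 6
  0+0 = 0
  0+2 = 2
  6+1 = 7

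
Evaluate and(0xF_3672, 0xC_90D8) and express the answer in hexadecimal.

AND each hex digit independently (no carries):
  F&C=C, 3&9=1, 6&0=0, 7&D=5, 2&8=0

0xC1050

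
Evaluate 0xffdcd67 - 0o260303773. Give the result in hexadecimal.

0o260303773 = 0x2c187fb in hexadecimal.
Subtract column by column in base 16:
  7-b → c (borrow)
  6-f-1 → 6 (borrow)
  d-7-1 → 5
  c-8 → 4
  d-1 → c
  f-c → 3
  f-2 → d

0xd3c456c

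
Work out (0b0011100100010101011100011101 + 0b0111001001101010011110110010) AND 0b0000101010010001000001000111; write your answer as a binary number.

0b101000010001000001000111

Add column by column in base 2, right to left:
  1+0 = 1
  0+1 = 1
  1+0 = 1
  1+0 = 1
  1+1 = 0 carry 1
  0+1+1 = 0 carry 1
  0+0+1 = 1
  0+1 = 1
  1+1 = 0 carry 1
  1+1+1 = 1 carry 1
  1+1+1 = 1 carry 1
  0+0+1 = 1
  1+0 = 1
  0+1 = 1
  1+0 = 1
  0+1 = 1
  1+0 = 1
  0+1 = 1
  0+1 = 1
  0+0 = 0
  1+0 = 1
  0+1 = 1
  0+0 = 0
  1+0 = 1
  1+1 = 0 carry 1
  1+1+1 = 1 carry 1
  0+1+1 = 0 carry 1
  final carry 1
Sum = 0b1010101101111111111011001111; now AND with 0b0000101010010001000001000111:
  1010101101111111111011001111
& 0000101010010001000001000111
= 0000101000010001000001000111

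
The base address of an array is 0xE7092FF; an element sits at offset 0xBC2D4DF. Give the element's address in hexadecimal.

0x1A3367DE

Add column by column in base 16, right to left:
  F+F = E carry 1
  F+D+1 = D carry 1
  2+4+1 = 7
  9+D = 6 carry 1
  0+2+1 = 3
  7+C = 3 carry 1
  E+B+1 = A carry 1
  final carry 1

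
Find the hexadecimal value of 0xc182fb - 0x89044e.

0x387ead

Subtract column by column in base 16:
  b-e → d (borrow)
  f-4-1 → a
  2-4 → e (borrow)
  8-0-1 → 7
  1-9 → 8 (borrow)
  c-8-1 → 3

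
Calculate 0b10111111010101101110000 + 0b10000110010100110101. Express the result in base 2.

0b11010000001000010100101

Add column by column in base 2, right to left:
  0+1 = 1
  0+0 = 0
  0+1 = 1
  0+0 = 0
  1+1 = 0 carry 1
  1+1+1 = 1 carry 1
  1+0+1 = 0 carry 1
  0+0+1 = 1
  1+1 = 0 carry 1
  1+0+1 = 0 carry 1
  0+1+1 = 0 carry 1
  1+0+1 = 0 carry 1
  0+0+1 = 1
  1+1 = 0 carry 1
  0+1+1 = 0 carry 1
  1+0+1 = 0 carry 1
  1+0+1 = 0 carry 1
  1+0+1 = 0 carry 1
  1+0+1 = 0 carry 1
  1+1+1 = 1 carry 1
  1+0+1 = 0 carry 1
  0+0+1 = 1
  1+0 = 1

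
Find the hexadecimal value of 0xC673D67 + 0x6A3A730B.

Add column by column in base 16, right to left:
  7+B = 2 carry 1
  6+0+1 = 7
  D+3 = 0 carry 1
  3+7+1 = B
  7+A = 1 carry 1
  6+3+1 = A
  C+A = 6 carry 1
  0+6+1 = 7

0x76A1B072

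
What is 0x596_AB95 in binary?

0b101100101101010101110010101

Expand each hex digit to 4 bits: 5=0101 9=1001 6=0110 A=1010 B=1011 9=1001 5=0101.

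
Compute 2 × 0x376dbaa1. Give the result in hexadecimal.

Multiply each base-16 digit by 2, carrying:
  1×2 = 2 → write 2
  a×2 = 20 → write 4 carry 1
  a×2+1 = 21 → write 5 carry 1
  b×2+1 = 23 → write 7 carry 1
  d×2+1 = 27 → write b carry 1
  6×2+1 = 13 → write d
  7×2 = 14 → write e
  3×2 = 6 → write 6

0x6edb7542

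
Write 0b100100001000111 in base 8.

0o44107

Group the bits in threes: 100 100 001 000 111 → 44107.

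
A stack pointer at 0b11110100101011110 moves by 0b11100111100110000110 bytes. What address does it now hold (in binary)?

Add column by column in base 2, right to left:
  0+0 = 0
  1+1 = 0 carry 1
  1+1+1 = 1 carry 1
  1+0+1 = 0 carry 1
  1+0+1 = 0 carry 1
  0+0+1 = 1
  1+0 = 1
  0+1 = 1
  1+1 = 0 carry 1
  0+0+1 = 1
  0+0 = 0
  1+1 = 0 carry 1
  0+1+1 = 0 carry 1
  1+1+1 = 1 carry 1
  1+1+1 = 1 carry 1
  1+0+1 = 0 carry 1
  1+0+1 = 0 carry 1
  0+1+1 = 0 carry 1
  0+1+1 = 0 carry 1
  0+1+1 = 0 carry 1
  final carry 1

0b100000110001011100100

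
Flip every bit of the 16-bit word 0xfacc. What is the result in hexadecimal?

0x0533

Each hex digit d becomes f−d:
  f→0, a→5, c→3, c→3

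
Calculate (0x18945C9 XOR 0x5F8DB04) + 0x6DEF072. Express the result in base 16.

0xB508F3F

First 0x18945C9 XOR 0x5F8DB04 = 0x4719ECD.
Add column by column in base 16, right to left:
  D+2 = F
  C+7 = 3 carry 1
  E+0+1 = F
  9+F = 8 carry 1
  1+E+1 = 0 carry 1
  7+D+1 = 5 carry 1
  4+6+1 = B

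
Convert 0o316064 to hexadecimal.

Each octal digit is 3 bits: 3=011 1=001 6=110 0=000 6=110 4=100.
Group the bits into nibbles: 0001 1001 1100 0011 0100 → 19C34.

0x19C34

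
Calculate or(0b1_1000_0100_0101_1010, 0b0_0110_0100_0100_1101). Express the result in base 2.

0b11110010001011111

OR bit by bit (1 where either bit is 1):
  11000010001011010
| 00110010001001101
= 11110010001011111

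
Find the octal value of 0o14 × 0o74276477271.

0o1324357370254

Multiply each base-8 digit by 12, carrying:
  1×12 = 12 → write 4 carry 1
  7×12+1 = 85 → write 5 carry 10
  2×12+10 = 34 → write 2 carry 4
  7×12+4 = 88 → write 0 carry 11
  7×12+11 = 95 → write 7 carry 11
  4×12+11 = 59 → write 3 carry 7
  6×12+7 = 79 → write 7 carry 9
  7×12+9 = 93 → write 5 carry 11
  2×12+11 = 35 → write 3 carry 4
  4×12+4 = 52 → write 4 carry 6
  7×12+6 = 90 → write 2 carry 11
  remaining carry: 13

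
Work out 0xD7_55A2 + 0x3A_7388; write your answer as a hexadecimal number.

0x111C92A

Add column by column in base 16, right to left:
  2+8 = A
  A+8 = 2 carry 1
  5+3+1 = 9
  5+7 = C
  7+A = 1 carry 1
  D+3+1 = 1 carry 1
  final carry 1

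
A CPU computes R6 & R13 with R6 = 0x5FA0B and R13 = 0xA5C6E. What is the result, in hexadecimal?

AND each hex digit independently (no carries):
  5&A=0, F&5=5, A&C=8, 0&6=0, B&E=A

0x0580A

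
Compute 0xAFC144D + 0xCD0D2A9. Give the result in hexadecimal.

Add column by column in base 16, right to left:
  D+9 = 6 carry 1
  4+A+1 = F
  4+2 = 6
  1+D = E
  C+0 = C
  F+D = C carry 1
  A+C+1 = 7 carry 1
  final carry 1

0x17CCE6F6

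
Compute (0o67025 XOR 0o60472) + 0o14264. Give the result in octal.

First 0o67025 XOR 0o60472 = 0o07457.
Add column by column in base 8, right to left:
  7+4 = 3 carry 1
  5+6+1 = 4 carry 1
  4+2+1 = 7
  7+4 = 3 carry 1
  0+1+1 = 2

0o23743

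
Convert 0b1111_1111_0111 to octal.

0o7767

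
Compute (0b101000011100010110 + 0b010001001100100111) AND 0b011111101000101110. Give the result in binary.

0b11001101000101100

Add column by column in base 2, right to left:
  0+1 = 1
  1+1 = 0 carry 1
  1+1+1 = 1 carry 1
  0+0+1 = 1
  1+0 = 1
  0+1 = 1
  0+0 = 0
  0+0 = 0
  1+1 = 0 carry 1
  1+1+1 = 1 carry 1
  1+0+1 = 0 carry 1
  0+0+1 = 1
  0+1 = 1
  0+0 = 0
  0+0 = 0
  1+0 = 1
  0+1 = 1
  1+0 = 1
Sum = 0b111001101000111101; now AND with 0b011111101000101110:
  111001101000111101
& 011111101000101110
= 011001101000101100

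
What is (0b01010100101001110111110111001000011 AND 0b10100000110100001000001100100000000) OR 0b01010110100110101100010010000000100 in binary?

0b1010110100110101100010110000000100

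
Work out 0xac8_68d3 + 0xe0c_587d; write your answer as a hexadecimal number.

Add column by column in base 16, right to left:
  3+d = 0 carry 1
  d+7+1 = 5 carry 1
  8+8+1 = 1 carry 1
  6+5+1 = c
  8+c = 4 carry 1
  c+0+1 = d
  a+e = 8 carry 1
  final carry 1

0x18d4c150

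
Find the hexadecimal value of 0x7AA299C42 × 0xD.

0x63A41CEF5A

Multiply each base-16 digit by 13, carrying:
  2×13 = 26 → write A carry 1
  4×13+1 = 53 → write 5 carry 3
  C×13+3 = 159 → write F carry 9
  9×13+9 = 126 → write E carry 7
  9×13+7 = 124 → write C carry 7
  2×13+7 = 33 → write 1 carry 2
  A×13+2 = 132 → write 4 carry 8
  A×13+8 = 138 → write A carry 8
  7×13+8 = 99 → write 3 carry 6
  remaining carry: 6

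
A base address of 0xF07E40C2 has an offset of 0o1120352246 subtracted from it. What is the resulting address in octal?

0o34717066034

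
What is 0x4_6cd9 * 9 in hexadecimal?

0x27d3a1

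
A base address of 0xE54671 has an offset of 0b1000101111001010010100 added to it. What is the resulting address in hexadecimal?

0b1000101111001010010100 = 0x22F294 in hexadecimal.
Add column by column in base 16, right to left:
  1+4 = 5
  7+9 = 0 carry 1
  6+2+1 = 9
  4+F = 3 carry 1
  5+2+1 = 8
  E+2 = 0 carry 1
  final carry 1

0x1083905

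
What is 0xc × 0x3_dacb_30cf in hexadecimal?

0x2e418649b4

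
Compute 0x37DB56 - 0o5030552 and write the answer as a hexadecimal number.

0x23A9EC

0o5030552 = 0x14316A in hexadecimal.
Subtract column by column in base 16:
  6-A → C (borrow)
  5-6-1 → E (borrow)
  B-1-1 → 9
  D-3 → A
  7-4 → 3
  3-1 → 2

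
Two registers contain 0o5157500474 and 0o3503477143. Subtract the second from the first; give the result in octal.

0o1454001331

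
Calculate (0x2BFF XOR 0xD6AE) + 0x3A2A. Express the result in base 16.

0x1377B

First 0x2BFF XOR 0xD6AE = 0xFD51.
Add column by column in base 16, right to left:
  1+A = B
  5+2 = 7
  D+A = 7 carry 1
  F+3+1 = 3 carry 1
  final carry 1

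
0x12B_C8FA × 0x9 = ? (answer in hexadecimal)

Multiply each base-16 digit by 9, carrying:
  A×9 = 90 → write A carry 5
  F×9+5 = 140 → write C carry 8
  8×9+8 = 80 → write 0 carry 5
  C×9+5 = 113 → write 1 carry 7
  B×9+7 = 106 → write A carry 6
  2×9+6 = 24 → write 8 carry 1
  1×9+1 = 10 → write A

0xA8A10CA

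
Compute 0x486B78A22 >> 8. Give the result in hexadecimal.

0x486B78A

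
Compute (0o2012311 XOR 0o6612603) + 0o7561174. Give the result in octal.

0o14361706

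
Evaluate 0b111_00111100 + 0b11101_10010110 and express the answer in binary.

Add column by column in base 2, right to left:
  0+0 = 0
  0+1 = 1
  1+1 = 0 carry 1
  1+0+1 = 0 carry 1
  1+1+1 = 1 carry 1
  1+0+1 = 0 carry 1
  0+0+1 = 1
  0+1 = 1
  1+1 = 0 carry 1
  1+0+1 = 0 carry 1
  1+1+1 = 1 carry 1
  0+1+1 = 0 carry 1
  0+1+1 = 0 carry 1
  final carry 1

0b10010011010010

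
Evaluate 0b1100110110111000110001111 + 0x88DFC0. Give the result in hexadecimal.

0b1100110110111000110001111 = 0x19B718F in hexadecimal.
Add column by column in base 16, right to left:
  F+0 = F
  8+C = 4 carry 1
  1+F+1 = 1 carry 1
  7+D+1 = 5 carry 1
  B+8+1 = 4 carry 1
  9+8+1 = 2 carry 1
  1+0+1 = 2

0x224514F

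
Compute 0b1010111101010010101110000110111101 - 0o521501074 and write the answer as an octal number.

0o127001057601

0b1010111101010010101110000110111101 = 0o127522560675 in octal.
Subtract column by column in base 8:
  5-4 → 1
  7-7 → 0
  6-0 → 6
  0-1 → 7 (borrow)
  6-0-1 → 5
  5-5 → 0
  2-1 → 1
  2-2 → 0
  5-5 → 0
  7-0 → 7
  2-0 → 2
  1-0 → 1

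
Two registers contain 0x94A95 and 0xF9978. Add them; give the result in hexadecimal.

0x18E40D

Add column by column in base 16, right to left:
  5+8 = D
  9+7 = 0 carry 1
  A+9+1 = 4 carry 1
  4+9+1 = E
  9+F = 8 carry 1
  final carry 1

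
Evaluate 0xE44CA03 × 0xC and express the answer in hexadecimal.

Multiply each base-16 digit by 12, carrying:
  3×12 = 36 → write 4 carry 2
  0×12+2 = 2 → write 2
  A×12 = 120 → write 8 carry 7
  C×12+7 = 151 → write 7 carry 9
  4×12+9 = 57 → write 9 carry 3
  4×12+3 = 51 → write 3 carry 3
  E×12+3 = 171 → write B carry 10
  remaining carry: A

0xAB397824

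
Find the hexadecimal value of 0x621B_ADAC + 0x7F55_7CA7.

0xE1712A53

Add column by column in base 16, right to left:
  C+7 = 3 carry 1
  A+A+1 = 5 carry 1
  D+C+1 = A carry 1
  A+7+1 = 2 carry 1
  B+5+1 = 1 carry 1
  1+5+1 = 7
  2+F = 1 carry 1
  6+7+1 = E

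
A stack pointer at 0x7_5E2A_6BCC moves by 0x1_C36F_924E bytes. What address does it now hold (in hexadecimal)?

Add column by column in base 16, right to left:
  C+E = A carry 1
  C+4+1 = 1 carry 1
  B+2+1 = E
  6+9 = F
  A+F = 9 carry 1
  2+6+1 = 9
  E+3 = 1 carry 1
  5+C+1 = 2 carry 1
  7+1+1 = 9

0x92199FE1A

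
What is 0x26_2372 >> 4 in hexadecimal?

0x26237

Shifting right by 4 bits = 1 hex digit: drop the last 1.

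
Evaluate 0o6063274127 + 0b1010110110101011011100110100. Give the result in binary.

0o6063274127 = 0b110000110011010111100001010111 in binary.
Add column by column in base 2, right to left:
  1+0 = 1
  1+0 = 1
  1+1 = 0 carry 1
  0+0+1 = 1
  1+1 = 0 carry 1
  0+1+1 = 0 carry 1
  1+0+1 = 0 carry 1
  0+0+1 = 1
  0+1 = 1
  0+1 = 1
  0+1 = 1
  1+0 = 1
  1+1 = 0 carry 1
  1+1+1 = 1 carry 1
  1+0+1 = 0 carry 1
  0+1+1 = 0 carry 1
  1+0+1 = 0 carry 1
  0+1+1 = 0 carry 1
  1+0+1 = 0 carry 1
  1+1+1 = 1 carry 1
  0+1+1 = 0 carry 1
  0+0+1 = 1
  1+1 = 0 carry 1
  1+1+1 = 1 carry 1
  0+0+1 = 1
  0+1 = 1
  0+0 = 0
  0+1 = 1
  1+0 = 1
  1+0 = 1

0b111011101010000010111110001011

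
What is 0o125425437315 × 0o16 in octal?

Multiply each base-8 digit by 14, carrying:
  5×14 = 70 → write 6 carry 8
  1×14+8 = 22 → write 6 carry 2
  3×14+2 = 44 → write 4 carry 5
  7×14+5 = 103 → write 7 carry 12
  3×14+12 = 54 → write 6 carry 6
  4×14+6 = 62 → write 6 carry 7
  5×14+7 = 77 → write 5 carry 9
  2×14+9 = 37 → write 5 carry 4
  4×14+4 = 60 → write 4 carry 7
  5×14+7 = 77 → write 5 carry 9
  2×14+9 = 37 → write 5 carry 4
  1×14+4 = 18 → write 2 carry 2
  remaining carry: 2

0o2255455667466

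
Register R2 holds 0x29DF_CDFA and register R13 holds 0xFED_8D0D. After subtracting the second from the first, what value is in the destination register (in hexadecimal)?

Subtract column by column in base 16:
  A-D → D (borrow)
  F-0-1 → E
  D-D → 0
  C-8 → 4
  F-D → 2
  D-E → F (borrow)
  9-F-1 → 9 (borrow)
  2-0-1 → 1

0x19F240ED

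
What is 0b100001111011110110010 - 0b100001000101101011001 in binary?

0b110110001011001

Subtract column by column in base 2:
  0-1 → 1 (borrow)
  1-0-1 → 0
  0-0 → 0
  0-1 → 1 (borrow)
  1-1-1 → 1 (borrow)
  1-0-1 → 0
  0-1 → 1 (borrow)
  1-0-1 → 0
  1-1 → 0
  1-1 → 0
  1-0 → 1
  0-1 → 1 (borrow)
  1-0-1 → 0
  1-0 → 1
  1-0 → 1
  1-1 → 0
  0-0 → 0
  0-0 → 0
  0-0 → 0
  0-0 → 0
  1-1 → 0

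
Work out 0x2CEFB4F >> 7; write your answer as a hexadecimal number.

7 bits is not a whole number of base-16 digits; in binary: 10110011101111101101001111 >> 7 = 1011001110111110110.

0x59DF6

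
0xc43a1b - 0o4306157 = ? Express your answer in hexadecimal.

0xb2adac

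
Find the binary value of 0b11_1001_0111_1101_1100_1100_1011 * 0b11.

0b1010110001111001011001100001

Multiply each base-2 digit by 3, carrying:
  1×3 = 3 → write 1 carry 1
  1×3+1 = 4 → write 0 carry 2
  0×3+2 = 2 → write 0 carry 1
  1×3+1 = 4 → write 0 carry 2
  0×3+2 = 2 → write 0 carry 1
  0×3+1 = 1 → write 1
  1×3 = 3 → write 1 carry 1
  1×3+1 = 4 → write 0 carry 2
  0×3+2 = 2 → write 0 carry 1
  0×3+1 = 1 → write 1
  1×3 = 3 → write 1 carry 1
  1×3+1 = 4 → write 0 carry 2
  1×3+2 = 5 → write 1 carry 2
  0×3+2 = 2 → write 0 carry 1
  1×3+1 = 4 → write 0 carry 2
  1×3+2 = 5 → write 1 carry 2
  1×3+2 = 5 → write 1 carry 2
  1×3+2 = 5 → write 1 carry 2
  1×3+2 = 5 → write 1 carry 2
  0×3+2 = 2 → write 0 carry 1
  1×3+1 = 4 → write 0 carry 2
  0×3+2 = 2 → write 0 carry 1
  0×3+1 = 1 → write 1
  1×3 = 3 → write 1 carry 1
  1×3+1 = 4 → write 0 carry 2
  1×3+2 = 5 → write 1 carry 2
  remaining carry: 10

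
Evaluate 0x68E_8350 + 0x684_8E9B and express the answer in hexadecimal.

Add column by column in base 16, right to left:
  0+B = B
  5+9 = E
  3+E = 1 carry 1
  8+8+1 = 1 carry 1
  E+4+1 = 3 carry 1
  8+8+1 = 1 carry 1
  6+6+1 = D

0xD1311EB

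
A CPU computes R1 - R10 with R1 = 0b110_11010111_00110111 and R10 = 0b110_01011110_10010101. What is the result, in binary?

0b111100010100010

Subtract column by column in base 2:
  1-1 → 0
  1-0 → 1
  1-1 → 0
  0-0 → 0
  1-1 → 0
  1-0 → 1
  0-0 → 0
  0-1 → 1 (borrow)
  1-0-1 → 0
  1-1 → 0
  1-1 → 0
  0-1 → 1 (borrow)
  1-1-1 → 1 (borrow)
  0-0-1 → 1 (borrow)
  1-1-1 → 1 (borrow)
  1-0-1 → 0
  0-0 → 0
  1-1 → 0
  1-1 → 0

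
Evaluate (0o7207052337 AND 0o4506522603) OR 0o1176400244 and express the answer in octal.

0o7207052337 AND 0o4506522603 = 0o4006002203.
Then OR with 0o1176400244.

0o5176402247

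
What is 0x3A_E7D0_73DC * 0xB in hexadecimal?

0x287F5F4FA74

Multiply each base-16 digit by 11, carrying:
  C×11 = 132 → write 4 carry 8
  D×11+8 = 151 → write 7 carry 9
  3×11+9 = 42 → write A carry 2
  7×11+2 = 79 → write F carry 4
  0×11+4 = 4 → write 4
  D×11 = 143 → write F carry 8
  7×11+8 = 85 → write 5 carry 5
  E×11+5 = 159 → write F carry 9
  A×11+9 = 119 → write 7 carry 7
  3×11+7 = 40 → write 8 carry 2
  remaining carry: 2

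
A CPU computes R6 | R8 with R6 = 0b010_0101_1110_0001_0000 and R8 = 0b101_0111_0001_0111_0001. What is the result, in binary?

0b1110111111101110001

OR bit by bit (1 where either bit is 1):
  0100101111000010000
| 1010111000101110001
= 1110111111101110001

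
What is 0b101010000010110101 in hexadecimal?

0x2a0b5

Group the bits into nibbles: 0010 1010 0000 1011 0101 → 2a0b5.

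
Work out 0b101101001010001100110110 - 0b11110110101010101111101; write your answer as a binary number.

0b1110010100110110111001

Subtract column by column in base 2:
  0-1 → 1 (borrow)
  1-0-1 → 0
  1-1 → 0
  0-1 → 1 (borrow)
  1-1-1 → 1 (borrow)
  1-1-1 → 1 (borrow)
  0-1-1 → 0 (borrow)
  0-0-1 → 1 (borrow)
  1-1-1 → 1 (borrow)
  1-0-1 → 0
  0-1 → 1 (borrow)
  0-0-1 → 1 (borrow)
  0-1-1 → 0 (borrow)
  1-0-1 → 0
  0-1 → 1 (borrow)
  1-0-1 → 0
  0-1 → 1 (borrow)
  0-1-1 → 0 (borrow)
  1-0-1 → 0
  0-1 → 1 (borrow)
  1-1-1 → 1 (borrow)
  1-1-1 → 1 (borrow)
  0-1-1 → 0 (borrow)
  1-0-1 → 0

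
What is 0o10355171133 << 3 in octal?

0o103551711330

Shifting left by 3 bits = 1 oct digit: append 1 zero.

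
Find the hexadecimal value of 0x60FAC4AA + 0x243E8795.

0x85394C3F

Add column by column in base 16, right to left:
  A+5 = F
  A+9 = 3 carry 1
  4+7+1 = C
  C+8 = 4 carry 1
  A+E+1 = 9 carry 1
  F+3+1 = 3 carry 1
  0+4+1 = 5
  6+2 = 8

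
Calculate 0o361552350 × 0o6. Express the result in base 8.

Multiply each base-8 digit by 6, carrying:
  0×6 = 0 → write 0
  5×6 = 30 → write 6 carry 3
  3×6+3 = 21 → write 5 carry 2
  2×6+2 = 14 → write 6 carry 1
  5×6+1 = 31 → write 7 carry 3
  5×6+3 = 33 → write 1 carry 4
  1×6+4 = 10 → write 2 carry 1
  6×6+1 = 37 → write 5 carry 4
  3×6+4 = 22 → write 6 carry 2
  remaining carry: 2

0o2652176560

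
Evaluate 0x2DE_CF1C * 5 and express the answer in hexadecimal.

0xE5A0B8C

Multiply each base-16 digit by 5, carrying:
  C×5 = 60 → write C carry 3
  1×5+3 = 8 → write 8
  F×5 = 75 → write B carry 4
  C×5+4 = 64 → write 0 carry 4
  E×5+4 = 74 → write A carry 4
  D×5+4 = 69 → write 5 carry 4
  2×5+4 = 14 → write E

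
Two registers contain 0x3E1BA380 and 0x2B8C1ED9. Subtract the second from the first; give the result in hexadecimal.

0x128F84A7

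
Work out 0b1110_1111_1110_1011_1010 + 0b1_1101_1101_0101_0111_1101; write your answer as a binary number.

Add column by column in base 2, right to left:
  0+1 = 1
  1+0 = 1
  0+1 = 1
  1+1 = 0 carry 1
  1+1+1 = 1 carry 1
  1+1+1 = 1 carry 1
  0+1+1 = 0 carry 1
  1+0+1 = 0 carry 1
  0+1+1 = 0 carry 1
  1+0+1 = 0 carry 1
  1+1+1 = 1 carry 1
  1+0+1 = 0 carry 1
  1+1+1 = 1 carry 1
  1+0+1 = 0 carry 1
  1+1+1 = 1 carry 1
  1+1+1 = 1 carry 1
  0+1+1 = 0 carry 1
  1+0+1 = 0 carry 1
  1+1+1 = 1 carry 1
  1+1+1 = 1 carry 1
  0+1+1 = 0 carry 1
  final carry 1

0b1011001101010000110111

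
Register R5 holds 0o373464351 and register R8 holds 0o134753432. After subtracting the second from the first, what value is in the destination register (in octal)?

0o236510717

Subtract column by column in base 8:
  1-2 → 7 (borrow)
  5-3-1 → 1
  3-4 → 7 (borrow)
  4-3-1 → 0
  6-5 → 1
  4-7 → 5 (borrow)
  3-4-1 → 6 (borrow)
  7-3-1 → 3
  3-1 → 2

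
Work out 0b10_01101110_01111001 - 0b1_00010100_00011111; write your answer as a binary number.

Subtract column by column in base 2:
  1-1 → 0
  0-1 → 1 (borrow)
  0-1-1 → 0 (borrow)
  1-1-1 → 1 (borrow)
  1-1-1 → 1 (borrow)
  1-0-1 → 0
  1-0 → 1
  0-0 → 0
  0-0 → 0
  1-0 → 1
  1-1 → 0
  1-0 → 1
  0-1 → 1 (borrow)
  1-0-1 → 0
  1-0 → 1
  0-0 → 0
  0-1 → 1 (borrow)
  1-0-1 → 0

0b10101101001011010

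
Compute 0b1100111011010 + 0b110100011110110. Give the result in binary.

Add column by column in base 2, right to left:
  0+0 = 0
  1+1 = 0 carry 1
  0+1+1 = 0 carry 1
  1+0+1 = 0 carry 1
  1+1+1 = 1 carry 1
  0+1+1 = 0 carry 1
  1+1+1 = 1 carry 1
  1+1+1 = 1 carry 1
  1+0+1 = 0 carry 1
  0+0+1 = 1
  0+0 = 0
  1+1 = 0 carry 1
  1+0+1 = 0 carry 1
  0+1+1 = 0 carry 1
  0+1+1 = 0 carry 1
  final carry 1

0b1000001011010000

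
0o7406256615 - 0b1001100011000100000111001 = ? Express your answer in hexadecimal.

0x3AE7D554

0o7406256615 = 0x3C195D8D in hexadecimal.
0b1001100011000100000111001 = 0x1318839 in hexadecimal.
Subtract column by column in base 16:
  D-9 → 4
  8-3 → 5
  D-8 → 5
  5-8 → D (borrow)
  9-1-1 → 7
  1-3 → E (borrow)
  C-1-1 → A
  3-0 → 3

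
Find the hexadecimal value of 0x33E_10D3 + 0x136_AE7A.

0x474BF4D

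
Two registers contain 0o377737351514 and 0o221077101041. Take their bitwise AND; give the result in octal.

0o221037101000

AND each oct digit independently (no carries):
  3&2=2, 7&2=2, 7&1=1, 7&0=0, 3&7=3, 7&7=7, 3&1=1, 5&0=0, 1&1=1, 5&0=0, 1&4=0, 4&1=0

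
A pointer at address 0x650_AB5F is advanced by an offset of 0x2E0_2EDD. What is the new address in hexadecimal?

0x930DA3C

Add column by column in base 16, right to left:
  F+D = C carry 1
  5+D+1 = 3 carry 1
  B+E+1 = A carry 1
  A+2+1 = D
  0+0 = 0
  5+E = 3 carry 1
  6+2+1 = 9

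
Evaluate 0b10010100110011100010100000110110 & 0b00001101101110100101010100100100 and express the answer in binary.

AND bit by bit (1 only where both bits are 1):
  10010100110011100010100000110110
& 00001101101110100101010100100100
= 00000100100010100000000000100100

0b00000100100010100000000000100100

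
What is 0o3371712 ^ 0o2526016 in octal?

0o1657704

XOR each oct digit independently (no carries):
  3^2=1, 3^5=6, 7^2=5, 1^6=7, 7^0=7, 1^1=0, 2^6=4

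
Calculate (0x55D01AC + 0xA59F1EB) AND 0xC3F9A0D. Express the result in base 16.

0xC369205

Add column by column in base 16, right to left:
  C+B = 7 carry 1
  A+E+1 = 9 carry 1
  1+1+1 = 3
  0+F = F
  D+9 = 6 carry 1
  5+5+1 = B
  5+A = F
Sum = 0xFB6F397; now AND with 0xC3F9A0D:
  F&C=C, B&3=3, 6&F=6, F&9=9, 3&A=2, 9&0=0, 7&D=5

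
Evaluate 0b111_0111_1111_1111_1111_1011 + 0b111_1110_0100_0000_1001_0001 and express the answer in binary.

0b111101100100000010001100

Add column by column in base 2, right to left:
  1+1 = 0 carry 1
  1+0+1 = 0 carry 1
  0+0+1 = 1
  1+0 = 1
  1+1 = 0 carry 1
  1+0+1 = 0 carry 1
  1+0+1 = 0 carry 1
  1+1+1 = 1 carry 1
  1+0+1 = 0 carry 1
  1+0+1 = 0 carry 1
  1+0+1 = 0 carry 1
  1+0+1 = 0 carry 1
  1+0+1 = 0 carry 1
  1+0+1 = 0 carry 1
  1+1+1 = 1 carry 1
  1+0+1 = 0 carry 1
  1+0+1 = 0 carry 1
  1+1+1 = 1 carry 1
  1+1+1 = 1 carry 1
  0+1+1 = 0 carry 1
  1+1+1 = 1 carry 1
  1+1+1 = 1 carry 1
  1+1+1 = 1 carry 1
  final carry 1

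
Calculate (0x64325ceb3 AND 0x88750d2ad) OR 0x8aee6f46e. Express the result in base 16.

0x8afe6f6ef

0x64325ceb3 AND 0x88750d2ad = 0x00300c2a1.
Then OR with 0x8aee6f46e.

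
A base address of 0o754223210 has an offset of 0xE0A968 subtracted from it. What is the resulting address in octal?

0xE0A968 = 0o70124550 in octal.
Subtract column by column in base 8:
  0-0 → 0
  1-5 → 4 (borrow)
  2-5-1 → 4 (borrow)
  3-4-1 → 6 (borrow)
  2-2-1 → 7 (borrow)
  2-1-1 → 0
  4-0 → 4
  5-7 → 6 (borrow)
  7-0-1 → 6

0o664076440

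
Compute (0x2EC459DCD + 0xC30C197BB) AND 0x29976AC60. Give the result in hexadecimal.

Add column by column in base 16, right to left:
  D+B = 8 carry 1
  C+B+1 = 8 carry 1
  D+7+1 = 5 carry 1
  9+9+1 = 3 carry 1
  5+1+1 = 7
  4+C = 0 carry 1
  C+0+1 = D
  E+3 = 1 carry 1
  2+C+1 = F
Sum = 0xF1D073588; now AND with 0x29976AC60:
  F&2=2, 1&9=1, D&9=9, 0&7=0, 7&6=6, 3&A=2, 5&C=4, 8&6=0, 8&0=0

0x219062400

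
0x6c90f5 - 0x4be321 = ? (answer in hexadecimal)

Subtract column by column in base 16:
  5-1 → 4
  f-2 → d
  0-3 → d (borrow)
  9-e-1 → a (borrow)
  c-b-1 → 0
  6-4 → 2

0x20add4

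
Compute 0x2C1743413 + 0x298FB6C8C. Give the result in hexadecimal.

0x55A6FA09F

Add column by column in base 16, right to left:
  3+C = F
  1+8 = 9
  4+C = 0 carry 1
  3+6+1 = A
  4+B = F
  7+F = 6 carry 1
  1+8+1 = A
  C+9 = 5 carry 1
  2+2+1 = 5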